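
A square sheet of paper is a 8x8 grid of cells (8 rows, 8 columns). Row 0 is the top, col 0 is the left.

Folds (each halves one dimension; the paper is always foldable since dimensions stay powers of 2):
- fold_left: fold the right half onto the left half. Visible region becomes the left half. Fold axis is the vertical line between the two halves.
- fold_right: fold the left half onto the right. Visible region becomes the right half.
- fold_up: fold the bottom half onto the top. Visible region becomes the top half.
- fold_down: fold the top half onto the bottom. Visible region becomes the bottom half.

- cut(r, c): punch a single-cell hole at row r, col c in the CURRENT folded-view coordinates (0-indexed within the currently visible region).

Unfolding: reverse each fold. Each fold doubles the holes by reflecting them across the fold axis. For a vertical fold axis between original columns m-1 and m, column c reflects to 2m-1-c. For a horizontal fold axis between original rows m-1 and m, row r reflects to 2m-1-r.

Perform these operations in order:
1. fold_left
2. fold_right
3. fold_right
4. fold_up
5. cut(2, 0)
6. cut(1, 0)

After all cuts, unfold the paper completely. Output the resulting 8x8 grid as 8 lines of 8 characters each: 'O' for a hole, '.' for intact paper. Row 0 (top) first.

Op 1 fold_left: fold axis v@4; visible region now rows[0,8) x cols[0,4) = 8x4
Op 2 fold_right: fold axis v@2; visible region now rows[0,8) x cols[2,4) = 8x2
Op 3 fold_right: fold axis v@3; visible region now rows[0,8) x cols[3,4) = 8x1
Op 4 fold_up: fold axis h@4; visible region now rows[0,4) x cols[3,4) = 4x1
Op 5 cut(2, 0): punch at orig (2,3); cuts so far [(2, 3)]; region rows[0,4) x cols[3,4) = 4x1
Op 6 cut(1, 0): punch at orig (1,3); cuts so far [(1, 3), (2, 3)]; region rows[0,4) x cols[3,4) = 4x1
Unfold 1 (reflect across h@4): 4 holes -> [(1, 3), (2, 3), (5, 3), (6, 3)]
Unfold 2 (reflect across v@3): 8 holes -> [(1, 2), (1, 3), (2, 2), (2, 3), (5, 2), (5, 3), (6, 2), (6, 3)]
Unfold 3 (reflect across v@2): 16 holes -> [(1, 0), (1, 1), (1, 2), (1, 3), (2, 0), (2, 1), (2, 2), (2, 3), (5, 0), (5, 1), (5, 2), (5, 3), (6, 0), (6, 1), (6, 2), (6, 3)]
Unfold 4 (reflect across v@4): 32 holes -> [(1, 0), (1, 1), (1, 2), (1, 3), (1, 4), (1, 5), (1, 6), (1, 7), (2, 0), (2, 1), (2, 2), (2, 3), (2, 4), (2, 5), (2, 6), (2, 7), (5, 0), (5, 1), (5, 2), (5, 3), (5, 4), (5, 5), (5, 6), (5, 7), (6, 0), (6, 1), (6, 2), (6, 3), (6, 4), (6, 5), (6, 6), (6, 7)]

Answer: ........
OOOOOOOO
OOOOOOOO
........
........
OOOOOOOO
OOOOOOOO
........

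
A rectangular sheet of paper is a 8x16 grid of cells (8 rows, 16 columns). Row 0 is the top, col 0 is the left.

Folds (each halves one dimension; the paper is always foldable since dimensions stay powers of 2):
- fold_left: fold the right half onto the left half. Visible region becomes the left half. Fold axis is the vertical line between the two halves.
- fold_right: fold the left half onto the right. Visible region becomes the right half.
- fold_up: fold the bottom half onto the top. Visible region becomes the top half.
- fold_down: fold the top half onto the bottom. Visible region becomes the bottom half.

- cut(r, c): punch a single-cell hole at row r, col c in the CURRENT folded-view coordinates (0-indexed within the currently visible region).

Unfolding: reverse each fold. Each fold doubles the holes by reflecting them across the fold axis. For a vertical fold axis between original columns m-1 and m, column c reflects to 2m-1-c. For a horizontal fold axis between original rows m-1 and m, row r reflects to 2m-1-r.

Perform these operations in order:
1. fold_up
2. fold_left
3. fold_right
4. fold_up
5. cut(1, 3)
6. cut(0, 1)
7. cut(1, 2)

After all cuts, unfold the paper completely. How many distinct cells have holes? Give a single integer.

Op 1 fold_up: fold axis h@4; visible region now rows[0,4) x cols[0,16) = 4x16
Op 2 fold_left: fold axis v@8; visible region now rows[0,4) x cols[0,8) = 4x8
Op 3 fold_right: fold axis v@4; visible region now rows[0,4) x cols[4,8) = 4x4
Op 4 fold_up: fold axis h@2; visible region now rows[0,2) x cols[4,8) = 2x4
Op 5 cut(1, 3): punch at orig (1,7); cuts so far [(1, 7)]; region rows[0,2) x cols[4,8) = 2x4
Op 6 cut(0, 1): punch at orig (0,5); cuts so far [(0, 5), (1, 7)]; region rows[0,2) x cols[4,8) = 2x4
Op 7 cut(1, 2): punch at orig (1,6); cuts so far [(0, 5), (1, 6), (1, 7)]; region rows[0,2) x cols[4,8) = 2x4
Unfold 1 (reflect across h@2): 6 holes -> [(0, 5), (1, 6), (1, 7), (2, 6), (2, 7), (3, 5)]
Unfold 2 (reflect across v@4): 12 holes -> [(0, 2), (0, 5), (1, 0), (1, 1), (1, 6), (1, 7), (2, 0), (2, 1), (2, 6), (2, 7), (3, 2), (3, 5)]
Unfold 3 (reflect across v@8): 24 holes -> [(0, 2), (0, 5), (0, 10), (0, 13), (1, 0), (1, 1), (1, 6), (1, 7), (1, 8), (1, 9), (1, 14), (1, 15), (2, 0), (2, 1), (2, 6), (2, 7), (2, 8), (2, 9), (2, 14), (2, 15), (3, 2), (3, 5), (3, 10), (3, 13)]
Unfold 4 (reflect across h@4): 48 holes -> [(0, 2), (0, 5), (0, 10), (0, 13), (1, 0), (1, 1), (1, 6), (1, 7), (1, 8), (1, 9), (1, 14), (1, 15), (2, 0), (2, 1), (2, 6), (2, 7), (2, 8), (2, 9), (2, 14), (2, 15), (3, 2), (3, 5), (3, 10), (3, 13), (4, 2), (4, 5), (4, 10), (4, 13), (5, 0), (5, 1), (5, 6), (5, 7), (5, 8), (5, 9), (5, 14), (5, 15), (6, 0), (6, 1), (6, 6), (6, 7), (6, 8), (6, 9), (6, 14), (6, 15), (7, 2), (7, 5), (7, 10), (7, 13)]

Answer: 48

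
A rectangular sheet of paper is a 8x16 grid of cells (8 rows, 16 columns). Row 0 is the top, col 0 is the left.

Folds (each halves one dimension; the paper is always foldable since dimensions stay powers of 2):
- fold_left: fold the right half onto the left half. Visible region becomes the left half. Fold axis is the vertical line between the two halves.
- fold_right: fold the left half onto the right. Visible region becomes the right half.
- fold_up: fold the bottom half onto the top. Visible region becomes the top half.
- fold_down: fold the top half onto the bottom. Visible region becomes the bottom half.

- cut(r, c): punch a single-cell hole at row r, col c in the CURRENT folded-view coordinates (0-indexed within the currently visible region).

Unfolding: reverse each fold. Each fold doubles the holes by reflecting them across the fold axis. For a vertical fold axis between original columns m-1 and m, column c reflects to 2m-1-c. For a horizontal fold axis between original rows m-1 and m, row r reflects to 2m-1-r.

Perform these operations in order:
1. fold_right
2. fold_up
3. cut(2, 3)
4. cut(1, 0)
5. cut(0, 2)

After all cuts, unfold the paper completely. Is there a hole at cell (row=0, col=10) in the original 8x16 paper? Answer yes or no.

Answer: yes

Derivation:
Op 1 fold_right: fold axis v@8; visible region now rows[0,8) x cols[8,16) = 8x8
Op 2 fold_up: fold axis h@4; visible region now rows[0,4) x cols[8,16) = 4x8
Op 3 cut(2, 3): punch at orig (2,11); cuts so far [(2, 11)]; region rows[0,4) x cols[8,16) = 4x8
Op 4 cut(1, 0): punch at orig (1,8); cuts so far [(1, 8), (2, 11)]; region rows[0,4) x cols[8,16) = 4x8
Op 5 cut(0, 2): punch at orig (0,10); cuts so far [(0, 10), (1, 8), (2, 11)]; region rows[0,4) x cols[8,16) = 4x8
Unfold 1 (reflect across h@4): 6 holes -> [(0, 10), (1, 8), (2, 11), (5, 11), (6, 8), (7, 10)]
Unfold 2 (reflect across v@8): 12 holes -> [(0, 5), (0, 10), (1, 7), (1, 8), (2, 4), (2, 11), (5, 4), (5, 11), (6, 7), (6, 8), (7, 5), (7, 10)]
Holes: [(0, 5), (0, 10), (1, 7), (1, 8), (2, 4), (2, 11), (5, 4), (5, 11), (6, 7), (6, 8), (7, 5), (7, 10)]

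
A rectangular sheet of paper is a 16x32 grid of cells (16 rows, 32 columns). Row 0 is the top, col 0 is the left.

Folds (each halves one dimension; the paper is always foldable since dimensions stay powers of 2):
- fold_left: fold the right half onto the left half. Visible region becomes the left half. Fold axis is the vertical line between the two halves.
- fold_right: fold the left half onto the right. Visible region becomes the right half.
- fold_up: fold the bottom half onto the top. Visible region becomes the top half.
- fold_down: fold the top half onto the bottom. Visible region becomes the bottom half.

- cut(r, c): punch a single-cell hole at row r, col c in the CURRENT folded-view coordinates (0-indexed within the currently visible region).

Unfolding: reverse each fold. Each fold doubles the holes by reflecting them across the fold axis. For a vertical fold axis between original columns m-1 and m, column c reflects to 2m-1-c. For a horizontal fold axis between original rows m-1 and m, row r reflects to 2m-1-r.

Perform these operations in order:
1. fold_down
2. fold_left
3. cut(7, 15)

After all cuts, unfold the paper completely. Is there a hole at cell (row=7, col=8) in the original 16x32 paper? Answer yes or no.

Answer: no

Derivation:
Op 1 fold_down: fold axis h@8; visible region now rows[8,16) x cols[0,32) = 8x32
Op 2 fold_left: fold axis v@16; visible region now rows[8,16) x cols[0,16) = 8x16
Op 3 cut(7, 15): punch at orig (15,15); cuts so far [(15, 15)]; region rows[8,16) x cols[0,16) = 8x16
Unfold 1 (reflect across v@16): 2 holes -> [(15, 15), (15, 16)]
Unfold 2 (reflect across h@8): 4 holes -> [(0, 15), (0, 16), (15, 15), (15, 16)]
Holes: [(0, 15), (0, 16), (15, 15), (15, 16)]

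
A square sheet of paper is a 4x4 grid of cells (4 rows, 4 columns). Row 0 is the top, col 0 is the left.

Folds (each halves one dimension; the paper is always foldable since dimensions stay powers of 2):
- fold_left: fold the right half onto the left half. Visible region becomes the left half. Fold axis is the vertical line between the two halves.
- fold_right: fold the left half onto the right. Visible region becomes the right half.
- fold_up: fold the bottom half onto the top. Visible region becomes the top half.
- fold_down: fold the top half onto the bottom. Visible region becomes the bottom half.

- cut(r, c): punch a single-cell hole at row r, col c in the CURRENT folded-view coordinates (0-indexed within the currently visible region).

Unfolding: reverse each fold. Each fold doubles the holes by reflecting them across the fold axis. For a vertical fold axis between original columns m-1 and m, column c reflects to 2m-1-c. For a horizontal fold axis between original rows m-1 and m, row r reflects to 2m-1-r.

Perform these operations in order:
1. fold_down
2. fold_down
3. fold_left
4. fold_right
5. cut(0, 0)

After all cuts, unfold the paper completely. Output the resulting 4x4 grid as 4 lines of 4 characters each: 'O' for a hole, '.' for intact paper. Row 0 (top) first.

Op 1 fold_down: fold axis h@2; visible region now rows[2,4) x cols[0,4) = 2x4
Op 2 fold_down: fold axis h@3; visible region now rows[3,4) x cols[0,4) = 1x4
Op 3 fold_left: fold axis v@2; visible region now rows[3,4) x cols[0,2) = 1x2
Op 4 fold_right: fold axis v@1; visible region now rows[3,4) x cols[1,2) = 1x1
Op 5 cut(0, 0): punch at orig (3,1); cuts so far [(3, 1)]; region rows[3,4) x cols[1,2) = 1x1
Unfold 1 (reflect across v@1): 2 holes -> [(3, 0), (3, 1)]
Unfold 2 (reflect across v@2): 4 holes -> [(3, 0), (3, 1), (3, 2), (3, 3)]
Unfold 3 (reflect across h@3): 8 holes -> [(2, 0), (2, 1), (2, 2), (2, 3), (3, 0), (3, 1), (3, 2), (3, 3)]
Unfold 4 (reflect across h@2): 16 holes -> [(0, 0), (0, 1), (0, 2), (0, 3), (1, 0), (1, 1), (1, 2), (1, 3), (2, 0), (2, 1), (2, 2), (2, 3), (3, 0), (3, 1), (3, 2), (3, 3)]

Answer: OOOO
OOOO
OOOO
OOOO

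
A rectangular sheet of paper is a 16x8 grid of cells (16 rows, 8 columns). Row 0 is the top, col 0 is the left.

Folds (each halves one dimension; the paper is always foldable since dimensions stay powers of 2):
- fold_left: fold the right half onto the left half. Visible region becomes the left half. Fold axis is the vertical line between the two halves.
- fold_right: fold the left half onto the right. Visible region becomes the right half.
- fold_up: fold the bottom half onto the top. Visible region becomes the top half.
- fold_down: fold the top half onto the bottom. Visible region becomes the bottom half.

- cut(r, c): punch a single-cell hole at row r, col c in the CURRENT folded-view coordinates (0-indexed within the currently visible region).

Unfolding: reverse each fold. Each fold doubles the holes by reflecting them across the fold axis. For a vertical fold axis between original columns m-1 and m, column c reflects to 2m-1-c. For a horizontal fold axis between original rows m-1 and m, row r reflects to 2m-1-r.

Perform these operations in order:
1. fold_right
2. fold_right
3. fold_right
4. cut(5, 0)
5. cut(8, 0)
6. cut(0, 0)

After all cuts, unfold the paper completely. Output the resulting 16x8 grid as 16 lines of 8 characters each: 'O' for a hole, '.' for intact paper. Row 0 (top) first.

Answer: OOOOOOOO
........
........
........
........
OOOOOOOO
........
........
OOOOOOOO
........
........
........
........
........
........
........

Derivation:
Op 1 fold_right: fold axis v@4; visible region now rows[0,16) x cols[4,8) = 16x4
Op 2 fold_right: fold axis v@6; visible region now rows[0,16) x cols[6,8) = 16x2
Op 3 fold_right: fold axis v@7; visible region now rows[0,16) x cols[7,8) = 16x1
Op 4 cut(5, 0): punch at orig (5,7); cuts so far [(5, 7)]; region rows[0,16) x cols[7,8) = 16x1
Op 5 cut(8, 0): punch at orig (8,7); cuts so far [(5, 7), (8, 7)]; region rows[0,16) x cols[7,8) = 16x1
Op 6 cut(0, 0): punch at orig (0,7); cuts so far [(0, 7), (5, 7), (8, 7)]; region rows[0,16) x cols[7,8) = 16x1
Unfold 1 (reflect across v@7): 6 holes -> [(0, 6), (0, 7), (5, 6), (5, 7), (8, 6), (8, 7)]
Unfold 2 (reflect across v@6): 12 holes -> [(0, 4), (0, 5), (0, 6), (0, 7), (5, 4), (5, 5), (5, 6), (5, 7), (8, 4), (8, 5), (8, 6), (8, 7)]
Unfold 3 (reflect across v@4): 24 holes -> [(0, 0), (0, 1), (0, 2), (0, 3), (0, 4), (0, 5), (0, 6), (0, 7), (5, 0), (5, 1), (5, 2), (5, 3), (5, 4), (5, 5), (5, 6), (5, 7), (8, 0), (8, 1), (8, 2), (8, 3), (8, 4), (8, 5), (8, 6), (8, 7)]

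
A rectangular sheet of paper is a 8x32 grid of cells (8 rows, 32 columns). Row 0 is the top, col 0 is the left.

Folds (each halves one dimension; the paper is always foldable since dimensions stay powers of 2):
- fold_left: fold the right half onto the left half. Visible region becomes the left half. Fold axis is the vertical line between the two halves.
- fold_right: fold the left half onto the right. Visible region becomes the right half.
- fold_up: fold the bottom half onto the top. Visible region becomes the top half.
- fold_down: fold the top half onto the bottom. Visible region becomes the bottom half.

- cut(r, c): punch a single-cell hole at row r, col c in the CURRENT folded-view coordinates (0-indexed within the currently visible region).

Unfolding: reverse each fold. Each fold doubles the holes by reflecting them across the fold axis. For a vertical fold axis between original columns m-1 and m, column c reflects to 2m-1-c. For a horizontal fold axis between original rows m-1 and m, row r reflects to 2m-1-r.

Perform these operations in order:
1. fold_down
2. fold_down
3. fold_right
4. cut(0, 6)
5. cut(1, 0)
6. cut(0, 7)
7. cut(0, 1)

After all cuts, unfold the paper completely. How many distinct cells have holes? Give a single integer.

Op 1 fold_down: fold axis h@4; visible region now rows[4,8) x cols[0,32) = 4x32
Op 2 fold_down: fold axis h@6; visible region now rows[6,8) x cols[0,32) = 2x32
Op 3 fold_right: fold axis v@16; visible region now rows[6,8) x cols[16,32) = 2x16
Op 4 cut(0, 6): punch at orig (6,22); cuts so far [(6, 22)]; region rows[6,8) x cols[16,32) = 2x16
Op 5 cut(1, 0): punch at orig (7,16); cuts so far [(6, 22), (7, 16)]; region rows[6,8) x cols[16,32) = 2x16
Op 6 cut(0, 7): punch at orig (6,23); cuts so far [(6, 22), (6, 23), (7, 16)]; region rows[6,8) x cols[16,32) = 2x16
Op 7 cut(0, 1): punch at orig (6,17); cuts so far [(6, 17), (6, 22), (6, 23), (7, 16)]; region rows[6,8) x cols[16,32) = 2x16
Unfold 1 (reflect across v@16): 8 holes -> [(6, 8), (6, 9), (6, 14), (6, 17), (6, 22), (6, 23), (7, 15), (7, 16)]
Unfold 2 (reflect across h@6): 16 holes -> [(4, 15), (4, 16), (5, 8), (5, 9), (5, 14), (5, 17), (5, 22), (5, 23), (6, 8), (6, 9), (6, 14), (6, 17), (6, 22), (6, 23), (7, 15), (7, 16)]
Unfold 3 (reflect across h@4): 32 holes -> [(0, 15), (0, 16), (1, 8), (1, 9), (1, 14), (1, 17), (1, 22), (1, 23), (2, 8), (2, 9), (2, 14), (2, 17), (2, 22), (2, 23), (3, 15), (3, 16), (4, 15), (4, 16), (5, 8), (5, 9), (5, 14), (5, 17), (5, 22), (5, 23), (6, 8), (6, 9), (6, 14), (6, 17), (6, 22), (6, 23), (7, 15), (7, 16)]

Answer: 32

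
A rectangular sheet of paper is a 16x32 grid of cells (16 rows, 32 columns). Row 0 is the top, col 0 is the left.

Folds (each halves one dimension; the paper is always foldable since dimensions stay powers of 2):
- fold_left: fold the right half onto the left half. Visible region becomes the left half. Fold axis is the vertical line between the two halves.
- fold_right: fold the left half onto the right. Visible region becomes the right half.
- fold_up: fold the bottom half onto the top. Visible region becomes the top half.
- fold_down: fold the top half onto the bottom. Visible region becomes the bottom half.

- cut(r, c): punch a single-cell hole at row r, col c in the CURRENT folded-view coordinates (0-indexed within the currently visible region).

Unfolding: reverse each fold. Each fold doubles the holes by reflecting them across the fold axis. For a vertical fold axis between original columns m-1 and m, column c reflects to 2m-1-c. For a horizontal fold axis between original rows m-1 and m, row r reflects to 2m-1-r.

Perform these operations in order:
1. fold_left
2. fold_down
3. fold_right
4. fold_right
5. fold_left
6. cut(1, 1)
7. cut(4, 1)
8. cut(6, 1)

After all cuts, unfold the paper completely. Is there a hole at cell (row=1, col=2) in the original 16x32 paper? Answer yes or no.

Op 1 fold_left: fold axis v@16; visible region now rows[0,16) x cols[0,16) = 16x16
Op 2 fold_down: fold axis h@8; visible region now rows[8,16) x cols[0,16) = 8x16
Op 3 fold_right: fold axis v@8; visible region now rows[8,16) x cols[8,16) = 8x8
Op 4 fold_right: fold axis v@12; visible region now rows[8,16) x cols[12,16) = 8x4
Op 5 fold_left: fold axis v@14; visible region now rows[8,16) x cols[12,14) = 8x2
Op 6 cut(1, 1): punch at orig (9,13); cuts so far [(9, 13)]; region rows[8,16) x cols[12,14) = 8x2
Op 7 cut(4, 1): punch at orig (12,13); cuts so far [(9, 13), (12, 13)]; region rows[8,16) x cols[12,14) = 8x2
Op 8 cut(6, 1): punch at orig (14,13); cuts so far [(9, 13), (12, 13), (14, 13)]; region rows[8,16) x cols[12,14) = 8x2
Unfold 1 (reflect across v@14): 6 holes -> [(9, 13), (9, 14), (12, 13), (12, 14), (14, 13), (14, 14)]
Unfold 2 (reflect across v@12): 12 holes -> [(9, 9), (9, 10), (9, 13), (9, 14), (12, 9), (12, 10), (12, 13), (12, 14), (14, 9), (14, 10), (14, 13), (14, 14)]
Unfold 3 (reflect across v@8): 24 holes -> [(9, 1), (9, 2), (9, 5), (9, 6), (9, 9), (9, 10), (9, 13), (9, 14), (12, 1), (12, 2), (12, 5), (12, 6), (12, 9), (12, 10), (12, 13), (12, 14), (14, 1), (14, 2), (14, 5), (14, 6), (14, 9), (14, 10), (14, 13), (14, 14)]
Unfold 4 (reflect across h@8): 48 holes -> [(1, 1), (1, 2), (1, 5), (1, 6), (1, 9), (1, 10), (1, 13), (1, 14), (3, 1), (3, 2), (3, 5), (3, 6), (3, 9), (3, 10), (3, 13), (3, 14), (6, 1), (6, 2), (6, 5), (6, 6), (6, 9), (6, 10), (6, 13), (6, 14), (9, 1), (9, 2), (9, 5), (9, 6), (9, 9), (9, 10), (9, 13), (9, 14), (12, 1), (12, 2), (12, 5), (12, 6), (12, 9), (12, 10), (12, 13), (12, 14), (14, 1), (14, 2), (14, 5), (14, 6), (14, 9), (14, 10), (14, 13), (14, 14)]
Unfold 5 (reflect across v@16): 96 holes -> [(1, 1), (1, 2), (1, 5), (1, 6), (1, 9), (1, 10), (1, 13), (1, 14), (1, 17), (1, 18), (1, 21), (1, 22), (1, 25), (1, 26), (1, 29), (1, 30), (3, 1), (3, 2), (3, 5), (3, 6), (3, 9), (3, 10), (3, 13), (3, 14), (3, 17), (3, 18), (3, 21), (3, 22), (3, 25), (3, 26), (3, 29), (3, 30), (6, 1), (6, 2), (6, 5), (6, 6), (6, 9), (6, 10), (6, 13), (6, 14), (6, 17), (6, 18), (6, 21), (6, 22), (6, 25), (6, 26), (6, 29), (6, 30), (9, 1), (9, 2), (9, 5), (9, 6), (9, 9), (9, 10), (9, 13), (9, 14), (9, 17), (9, 18), (9, 21), (9, 22), (9, 25), (9, 26), (9, 29), (9, 30), (12, 1), (12, 2), (12, 5), (12, 6), (12, 9), (12, 10), (12, 13), (12, 14), (12, 17), (12, 18), (12, 21), (12, 22), (12, 25), (12, 26), (12, 29), (12, 30), (14, 1), (14, 2), (14, 5), (14, 6), (14, 9), (14, 10), (14, 13), (14, 14), (14, 17), (14, 18), (14, 21), (14, 22), (14, 25), (14, 26), (14, 29), (14, 30)]
Holes: [(1, 1), (1, 2), (1, 5), (1, 6), (1, 9), (1, 10), (1, 13), (1, 14), (1, 17), (1, 18), (1, 21), (1, 22), (1, 25), (1, 26), (1, 29), (1, 30), (3, 1), (3, 2), (3, 5), (3, 6), (3, 9), (3, 10), (3, 13), (3, 14), (3, 17), (3, 18), (3, 21), (3, 22), (3, 25), (3, 26), (3, 29), (3, 30), (6, 1), (6, 2), (6, 5), (6, 6), (6, 9), (6, 10), (6, 13), (6, 14), (6, 17), (6, 18), (6, 21), (6, 22), (6, 25), (6, 26), (6, 29), (6, 30), (9, 1), (9, 2), (9, 5), (9, 6), (9, 9), (9, 10), (9, 13), (9, 14), (9, 17), (9, 18), (9, 21), (9, 22), (9, 25), (9, 26), (9, 29), (9, 30), (12, 1), (12, 2), (12, 5), (12, 6), (12, 9), (12, 10), (12, 13), (12, 14), (12, 17), (12, 18), (12, 21), (12, 22), (12, 25), (12, 26), (12, 29), (12, 30), (14, 1), (14, 2), (14, 5), (14, 6), (14, 9), (14, 10), (14, 13), (14, 14), (14, 17), (14, 18), (14, 21), (14, 22), (14, 25), (14, 26), (14, 29), (14, 30)]

Answer: yes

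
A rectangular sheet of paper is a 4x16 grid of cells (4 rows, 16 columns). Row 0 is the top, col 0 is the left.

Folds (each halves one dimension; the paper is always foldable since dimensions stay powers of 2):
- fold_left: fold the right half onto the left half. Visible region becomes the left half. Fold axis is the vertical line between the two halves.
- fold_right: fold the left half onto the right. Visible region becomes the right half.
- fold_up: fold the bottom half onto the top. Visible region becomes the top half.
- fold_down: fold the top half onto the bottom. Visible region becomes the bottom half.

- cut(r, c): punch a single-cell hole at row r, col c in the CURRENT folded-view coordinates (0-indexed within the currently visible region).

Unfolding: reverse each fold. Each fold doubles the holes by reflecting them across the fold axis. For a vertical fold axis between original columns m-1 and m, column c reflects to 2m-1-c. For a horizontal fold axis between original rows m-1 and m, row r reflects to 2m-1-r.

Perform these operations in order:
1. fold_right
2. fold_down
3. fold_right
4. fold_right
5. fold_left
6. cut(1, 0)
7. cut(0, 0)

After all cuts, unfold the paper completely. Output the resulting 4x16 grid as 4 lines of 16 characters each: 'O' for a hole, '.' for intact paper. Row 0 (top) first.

Answer: OOOOOOOOOOOOOOOO
OOOOOOOOOOOOOOOO
OOOOOOOOOOOOOOOO
OOOOOOOOOOOOOOOO

Derivation:
Op 1 fold_right: fold axis v@8; visible region now rows[0,4) x cols[8,16) = 4x8
Op 2 fold_down: fold axis h@2; visible region now rows[2,4) x cols[8,16) = 2x8
Op 3 fold_right: fold axis v@12; visible region now rows[2,4) x cols[12,16) = 2x4
Op 4 fold_right: fold axis v@14; visible region now rows[2,4) x cols[14,16) = 2x2
Op 5 fold_left: fold axis v@15; visible region now rows[2,4) x cols[14,15) = 2x1
Op 6 cut(1, 0): punch at orig (3,14); cuts so far [(3, 14)]; region rows[2,4) x cols[14,15) = 2x1
Op 7 cut(0, 0): punch at orig (2,14); cuts so far [(2, 14), (3, 14)]; region rows[2,4) x cols[14,15) = 2x1
Unfold 1 (reflect across v@15): 4 holes -> [(2, 14), (2, 15), (3, 14), (3, 15)]
Unfold 2 (reflect across v@14): 8 holes -> [(2, 12), (2, 13), (2, 14), (2, 15), (3, 12), (3, 13), (3, 14), (3, 15)]
Unfold 3 (reflect across v@12): 16 holes -> [(2, 8), (2, 9), (2, 10), (2, 11), (2, 12), (2, 13), (2, 14), (2, 15), (3, 8), (3, 9), (3, 10), (3, 11), (3, 12), (3, 13), (3, 14), (3, 15)]
Unfold 4 (reflect across h@2): 32 holes -> [(0, 8), (0, 9), (0, 10), (0, 11), (0, 12), (0, 13), (0, 14), (0, 15), (1, 8), (1, 9), (1, 10), (1, 11), (1, 12), (1, 13), (1, 14), (1, 15), (2, 8), (2, 9), (2, 10), (2, 11), (2, 12), (2, 13), (2, 14), (2, 15), (3, 8), (3, 9), (3, 10), (3, 11), (3, 12), (3, 13), (3, 14), (3, 15)]
Unfold 5 (reflect across v@8): 64 holes -> [(0, 0), (0, 1), (0, 2), (0, 3), (0, 4), (0, 5), (0, 6), (0, 7), (0, 8), (0, 9), (0, 10), (0, 11), (0, 12), (0, 13), (0, 14), (0, 15), (1, 0), (1, 1), (1, 2), (1, 3), (1, 4), (1, 5), (1, 6), (1, 7), (1, 8), (1, 9), (1, 10), (1, 11), (1, 12), (1, 13), (1, 14), (1, 15), (2, 0), (2, 1), (2, 2), (2, 3), (2, 4), (2, 5), (2, 6), (2, 7), (2, 8), (2, 9), (2, 10), (2, 11), (2, 12), (2, 13), (2, 14), (2, 15), (3, 0), (3, 1), (3, 2), (3, 3), (3, 4), (3, 5), (3, 6), (3, 7), (3, 8), (3, 9), (3, 10), (3, 11), (3, 12), (3, 13), (3, 14), (3, 15)]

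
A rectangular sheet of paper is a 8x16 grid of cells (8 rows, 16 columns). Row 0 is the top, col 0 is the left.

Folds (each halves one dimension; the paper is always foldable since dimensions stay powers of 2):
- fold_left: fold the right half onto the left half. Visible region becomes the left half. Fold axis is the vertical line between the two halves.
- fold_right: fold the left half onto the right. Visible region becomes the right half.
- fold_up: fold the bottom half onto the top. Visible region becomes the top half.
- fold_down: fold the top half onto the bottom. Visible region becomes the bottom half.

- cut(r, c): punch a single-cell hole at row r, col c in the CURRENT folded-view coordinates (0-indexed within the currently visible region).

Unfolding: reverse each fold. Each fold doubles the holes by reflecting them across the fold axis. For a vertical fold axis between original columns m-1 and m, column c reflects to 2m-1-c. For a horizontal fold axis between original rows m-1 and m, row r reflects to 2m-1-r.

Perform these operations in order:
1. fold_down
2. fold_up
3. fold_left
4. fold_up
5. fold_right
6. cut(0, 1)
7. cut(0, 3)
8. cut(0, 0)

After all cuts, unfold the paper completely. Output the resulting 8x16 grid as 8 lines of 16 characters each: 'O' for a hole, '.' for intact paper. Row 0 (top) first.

Answer: O.OOOO.OO.OOOO.O
O.OOOO.OO.OOOO.O
O.OOOO.OO.OOOO.O
O.OOOO.OO.OOOO.O
O.OOOO.OO.OOOO.O
O.OOOO.OO.OOOO.O
O.OOOO.OO.OOOO.O
O.OOOO.OO.OOOO.O

Derivation:
Op 1 fold_down: fold axis h@4; visible region now rows[4,8) x cols[0,16) = 4x16
Op 2 fold_up: fold axis h@6; visible region now rows[4,6) x cols[0,16) = 2x16
Op 3 fold_left: fold axis v@8; visible region now rows[4,6) x cols[0,8) = 2x8
Op 4 fold_up: fold axis h@5; visible region now rows[4,5) x cols[0,8) = 1x8
Op 5 fold_right: fold axis v@4; visible region now rows[4,5) x cols[4,8) = 1x4
Op 6 cut(0, 1): punch at orig (4,5); cuts so far [(4, 5)]; region rows[4,5) x cols[4,8) = 1x4
Op 7 cut(0, 3): punch at orig (4,7); cuts so far [(4, 5), (4, 7)]; region rows[4,5) x cols[4,8) = 1x4
Op 8 cut(0, 0): punch at orig (4,4); cuts so far [(4, 4), (4, 5), (4, 7)]; region rows[4,5) x cols[4,8) = 1x4
Unfold 1 (reflect across v@4): 6 holes -> [(4, 0), (4, 2), (4, 3), (4, 4), (4, 5), (4, 7)]
Unfold 2 (reflect across h@5): 12 holes -> [(4, 0), (4, 2), (4, 3), (4, 4), (4, 5), (4, 7), (5, 0), (5, 2), (5, 3), (5, 4), (5, 5), (5, 7)]
Unfold 3 (reflect across v@8): 24 holes -> [(4, 0), (4, 2), (4, 3), (4, 4), (4, 5), (4, 7), (4, 8), (4, 10), (4, 11), (4, 12), (4, 13), (4, 15), (5, 0), (5, 2), (5, 3), (5, 4), (5, 5), (5, 7), (5, 8), (5, 10), (5, 11), (5, 12), (5, 13), (5, 15)]
Unfold 4 (reflect across h@6): 48 holes -> [(4, 0), (4, 2), (4, 3), (4, 4), (4, 5), (4, 7), (4, 8), (4, 10), (4, 11), (4, 12), (4, 13), (4, 15), (5, 0), (5, 2), (5, 3), (5, 4), (5, 5), (5, 7), (5, 8), (5, 10), (5, 11), (5, 12), (5, 13), (5, 15), (6, 0), (6, 2), (6, 3), (6, 4), (6, 5), (6, 7), (6, 8), (6, 10), (6, 11), (6, 12), (6, 13), (6, 15), (7, 0), (7, 2), (7, 3), (7, 4), (7, 5), (7, 7), (7, 8), (7, 10), (7, 11), (7, 12), (7, 13), (7, 15)]
Unfold 5 (reflect across h@4): 96 holes -> [(0, 0), (0, 2), (0, 3), (0, 4), (0, 5), (0, 7), (0, 8), (0, 10), (0, 11), (0, 12), (0, 13), (0, 15), (1, 0), (1, 2), (1, 3), (1, 4), (1, 5), (1, 7), (1, 8), (1, 10), (1, 11), (1, 12), (1, 13), (1, 15), (2, 0), (2, 2), (2, 3), (2, 4), (2, 5), (2, 7), (2, 8), (2, 10), (2, 11), (2, 12), (2, 13), (2, 15), (3, 0), (3, 2), (3, 3), (3, 4), (3, 5), (3, 7), (3, 8), (3, 10), (3, 11), (3, 12), (3, 13), (3, 15), (4, 0), (4, 2), (4, 3), (4, 4), (4, 5), (4, 7), (4, 8), (4, 10), (4, 11), (4, 12), (4, 13), (4, 15), (5, 0), (5, 2), (5, 3), (5, 4), (5, 5), (5, 7), (5, 8), (5, 10), (5, 11), (5, 12), (5, 13), (5, 15), (6, 0), (6, 2), (6, 3), (6, 4), (6, 5), (6, 7), (6, 8), (6, 10), (6, 11), (6, 12), (6, 13), (6, 15), (7, 0), (7, 2), (7, 3), (7, 4), (7, 5), (7, 7), (7, 8), (7, 10), (7, 11), (7, 12), (7, 13), (7, 15)]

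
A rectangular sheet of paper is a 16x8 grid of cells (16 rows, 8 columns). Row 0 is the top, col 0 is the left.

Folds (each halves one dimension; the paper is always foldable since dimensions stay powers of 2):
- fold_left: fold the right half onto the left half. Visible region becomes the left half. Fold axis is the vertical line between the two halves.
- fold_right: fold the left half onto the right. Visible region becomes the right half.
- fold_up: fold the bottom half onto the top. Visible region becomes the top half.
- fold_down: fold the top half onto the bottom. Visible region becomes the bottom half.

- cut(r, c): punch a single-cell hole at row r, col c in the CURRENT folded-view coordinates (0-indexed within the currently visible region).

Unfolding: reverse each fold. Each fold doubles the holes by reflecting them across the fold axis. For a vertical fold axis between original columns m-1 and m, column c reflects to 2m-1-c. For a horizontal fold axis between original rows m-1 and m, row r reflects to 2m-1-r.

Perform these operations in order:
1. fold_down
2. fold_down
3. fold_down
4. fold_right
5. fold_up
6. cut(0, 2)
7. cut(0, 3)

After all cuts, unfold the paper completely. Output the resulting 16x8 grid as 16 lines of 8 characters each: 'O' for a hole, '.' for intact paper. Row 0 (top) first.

Op 1 fold_down: fold axis h@8; visible region now rows[8,16) x cols[0,8) = 8x8
Op 2 fold_down: fold axis h@12; visible region now rows[12,16) x cols[0,8) = 4x8
Op 3 fold_down: fold axis h@14; visible region now rows[14,16) x cols[0,8) = 2x8
Op 4 fold_right: fold axis v@4; visible region now rows[14,16) x cols[4,8) = 2x4
Op 5 fold_up: fold axis h@15; visible region now rows[14,15) x cols[4,8) = 1x4
Op 6 cut(0, 2): punch at orig (14,6); cuts so far [(14, 6)]; region rows[14,15) x cols[4,8) = 1x4
Op 7 cut(0, 3): punch at orig (14,7); cuts so far [(14, 6), (14, 7)]; region rows[14,15) x cols[4,8) = 1x4
Unfold 1 (reflect across h@15): 4 holes -> [(14, 6), (14, 7), (15, 6), (15, 7)]
Unfold 2 (reflect across v@4): 8 holes -> [(14, 0), (14, 1), (14, 6), (14, 7), (15, 0), (15, 1), (15, 6), (15, 7)]
Unfold 3 (reflect across h@14): 16 holes -> [(12, 0), (12, 1), (12, 6), (12, 7), (13, 0), (13, 1), (13, 6), (13, 7), (14, 0), (14, 1), (14, 6), (14, 7), (15, 0), (15, 1), (15, 6), (15, 7)]
Unfold 4 (reflect across h@12): 32 holes -> [(8, 0), (8, 1), (8, 6), (8, 7), (9, 0), (9, 1), (9, 6), (9, 7), (10, 0), (10, 1), (10, 6), (10, 7), (11, 0), (11, 1), (11, 6), (11, 7), (12, 0), (12, 1), (12, 6), (12, 7), (13, 0), (13, 1), (13, 6), (13, 7), (14, 0), (14, 1), (14, 6), (14, 7), (15, 0), (15, 1), (15, 6), (15, 7)]
Unfold 5 (reflect across h@8): 64 holes -> [(0, 0), (0, 1), (0, 6), (0, 7), (1, 0), (1, 1), (1, 6), (1, 7), (2, 0), (2, 1), (2, 6), (2, 7), (3, 0), (3, 1), (3, 6), (3, 7), (4, 0), (4, 1), (4, 6), (4, 7), (5, 0), (5, 1), (5, 6), (5, 7), (6, 0), (6, 1), (6, 6), (6, 7), (7, 0), (7, 1), (7, 6), (7, 7), (8, 0), (8, 1), (8, 6), (8, 7), (9, 0), (9, 1), (9, 6), (9, 7), (10, 0), (10, 1), (10, 6), (10, 7), (11, 0), (11, 1), (11, 6), (11, 7), (12, 0), (12, 1), (12, 6), (12, 7), (13, 0), (13, 1), (13, 6), (13, 7), (14, 0), (14, 1), (14, 6), (14, 7), (15, 0), (15, 1), (15, 6), (15, 7)]

Answer: OO....OO
OO....OO
OO....OO
OO....OO
OO....OO
OO....OO
OO....OO
OO....OO
OO....OO
OO....OO
OO....OO
OO....OO
OO....OO
OO....OO
OO....OO
OO....OO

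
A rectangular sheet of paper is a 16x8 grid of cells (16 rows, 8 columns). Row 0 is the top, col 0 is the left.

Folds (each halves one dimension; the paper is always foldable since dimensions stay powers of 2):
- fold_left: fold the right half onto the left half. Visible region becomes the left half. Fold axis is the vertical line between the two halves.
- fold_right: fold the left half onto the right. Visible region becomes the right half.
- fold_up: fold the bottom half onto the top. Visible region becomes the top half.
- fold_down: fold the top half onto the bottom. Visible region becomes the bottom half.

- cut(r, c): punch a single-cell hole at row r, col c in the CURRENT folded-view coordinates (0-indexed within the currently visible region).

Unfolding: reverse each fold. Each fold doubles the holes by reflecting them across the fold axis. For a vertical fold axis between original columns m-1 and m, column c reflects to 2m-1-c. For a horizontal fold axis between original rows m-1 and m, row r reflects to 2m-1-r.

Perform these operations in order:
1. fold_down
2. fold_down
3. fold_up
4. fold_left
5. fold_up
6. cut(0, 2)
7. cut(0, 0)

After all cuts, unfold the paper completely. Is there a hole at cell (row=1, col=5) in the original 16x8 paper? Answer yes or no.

Op 1 fold_down: fold axis h@8; visible region now rows[8,16) x cols[0,8) = 8x8
Op 2 fold_down: fold axis h@12; visible region now rows[12,16) x cols[0,8) = 4x8
Op 3 fold_up: fold axis h@14; visible region now rows[12,14) x cols[0,8) = 2x8
Op 4 fold_left: fold axis v@4; visible region now rows[12,14) x cols[0,4) = 2x4
Op 5 fold_up: fold axis h@13; visible region now rows[12,13) x cols[0,4) = 1x4
Op 6 cut(0, 2): punch at orig (12,2); cuts so far [(12, 2)]; region rows[12,13) x cols[0,4) = 1x4
Op 7 cut(0, 0): punch at orig (12,0); cuts so far [(12, 0), (12, 2)]; region rows[12,13) x cols[0,4) = 1x4
Unfold 1 (reflect across h@13): 4 holes -> [(12, 0), (12, 2), (13, 0), (13, 2)]
Unfold 2 (reflect across v@4): 8 holes -> [(12, 0), (12, 2), (12, 5), (12, 7), (13, 0), (13, 2), (13, 5), (13, 7)]
Unfold 3 (reflect across h@14): 16 holes -> [(12, 0), (12, 2), (12, 5), (12, 7), (13, 0), (13, 2), (13, 5), (13, 7), (14, 0), (14, 2), (14, 5), (14, 7), (15, 0), (15, 2), (15, 5), (15, 7)]
Unfold 4 (reflect across h@12): 32 holes -> [(8, 0), (8, 2), (8, 5), (8, 7), (9, 0), (9, 2), (9, 5), (9, 7), (10, 0), (10, 2), (10, 5), (10, 7), (11, 0), (11, 2), (11, 5), (11, 7), (12, 0), (12, 2), (12, 5), (12, 7), (13, 0), (13, 2), (13, 5), (13, 7), (14, 0), (14, 2), (14, 5), (14, 7), (15, 0), (15, 2), (15, 5), (15, 7)]
Unfold 5 (reflect across h@8): 64 holes -> [(0, 0), (0, 2), (0, 5), (0, 7), (1, 0), (1, 2), (1, 5), (1, 7), (2, 0), (2, 2), (2, 5), (2, 7), (3, 0), (3, 2), (3, 5), (3, 7), (4, 0), (4, 2), (4, 5), (4, 7), (5, 0), (5, 2), (5, 5), (5, 7), (6, 0), (6, 2), (6, 5), (6, 7), (7, 0), (7, 2), (7, 5), (7, 7), (8, 0), (8, 2), (8, 5), (8, 7), (9, 0), (9, 2), (9, 5), (9, 7), (10, 0), (10, 2), (10, 5), (10, 7), (11, 0), (11, 2), (11, 5), (11, 7), (12, 0), (12, 2), (12, 5), (12, 7), (13, 0), (13, 2), (13, 5), (13, 7), (14, 0), (14, 2), (14, 5), (14, 7), (15, 0), (15, 2), (15, 5), (15, 7)]
Holes: [(0, 0), (0, 2), (0, 5), (0, 7), (1, 0), (1, 2), (1, 5), (1, 7), (2, 0), (2, 2), (2, 5), (2, 7), (3, 0), (3, 2), (3, 5), (3, 7), (4, 0), (4, 2), (4, 5), (4, 7), (5, 0), (5, 2), (5, 5), (5, 7), (6, 0), (6, 2), (6, 5), (6, 7), (7, 0), (7, 2), (7, 5), (7, 7), (8, 0), (8, 2), (8, 5), (8, 7), (9, 0), (9, 2), (9, 5), (9, 7), (10, 0), (10, 2), (10, 5), (10, 7), (11, 0), (11, 2), (11, 5), (11, 7), (12, 0), (12, 2), (12, 5), (12, 7), (13, 0), (13, 2), (13, 5), (13, 7), (14, 0), (14, 2), (14, 5), (14, 7), (15, 0), (15, 2), (15, 5), (15, 7)]

Answer: yes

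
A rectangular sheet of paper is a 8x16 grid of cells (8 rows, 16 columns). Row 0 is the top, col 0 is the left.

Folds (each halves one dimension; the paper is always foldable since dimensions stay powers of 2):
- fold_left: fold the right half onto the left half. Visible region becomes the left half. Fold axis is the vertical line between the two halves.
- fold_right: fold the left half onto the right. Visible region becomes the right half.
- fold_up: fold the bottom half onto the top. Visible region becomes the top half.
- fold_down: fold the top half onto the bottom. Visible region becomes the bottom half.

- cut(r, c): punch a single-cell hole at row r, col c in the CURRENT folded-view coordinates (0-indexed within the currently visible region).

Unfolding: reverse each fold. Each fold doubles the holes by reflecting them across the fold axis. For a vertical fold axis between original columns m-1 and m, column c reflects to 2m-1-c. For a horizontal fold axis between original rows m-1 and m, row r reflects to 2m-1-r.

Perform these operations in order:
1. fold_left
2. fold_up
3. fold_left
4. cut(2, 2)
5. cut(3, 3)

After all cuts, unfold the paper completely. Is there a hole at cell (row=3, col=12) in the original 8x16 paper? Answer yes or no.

Op 1 fold_left: fold axis v@8; visible region now rows[0,8) x cols[0,8) = 8x8
Op 2 fold_up: fold axis h@4; visible region now rows[0,4) x cols[0,8) = 4x8
Op 3 fold_left: fold axis v@4; visible region now rows[0,4) x cols[0,4) = 4x4
Op 4 cut(2, 2): punch at orig (2,2); cuts so far [(2, 2)]; region rows[0,4) x cols[0,4) = 4x4
Op 5 cut(3, 3): punch at orig (3,3); cuts so far [(2, 2), (3, 3)]; region rows[0,4) x cols[0,4) = 4x4
Unfold 1 (reflect across v@4): 4 holes -> [(2, 2), (2, 5), (3, 3), (3, 4)]
Unfold 2 (reflect across h@4): 8 holes -> [(2, 2), (2, 5), (3, 3), (3, 4), (4, 3), (4, 4), (5, 2), (5, 5)]
Unfold 3 (reflect across v@8): 16 holes -> [(2, 2), (2, 5), (2, 10), (2, 13), (3, 3), (3, 4), (3, 11), (3, 12), (4, 3), (4, 4), (4, 11), (4, 12), (5, 2), (5, 5), (5, 10), (5, 13)]
Holes: [(2, 2), (2, 5), (2, 10), (2, 13), (3, 3), (3, 4), (3, 11), (3, 12), (4, 3), (4, 4), (4, 11), (4, 12), (5, 2), (5, 5), (5, 10), (5, 13)]

Answer: yes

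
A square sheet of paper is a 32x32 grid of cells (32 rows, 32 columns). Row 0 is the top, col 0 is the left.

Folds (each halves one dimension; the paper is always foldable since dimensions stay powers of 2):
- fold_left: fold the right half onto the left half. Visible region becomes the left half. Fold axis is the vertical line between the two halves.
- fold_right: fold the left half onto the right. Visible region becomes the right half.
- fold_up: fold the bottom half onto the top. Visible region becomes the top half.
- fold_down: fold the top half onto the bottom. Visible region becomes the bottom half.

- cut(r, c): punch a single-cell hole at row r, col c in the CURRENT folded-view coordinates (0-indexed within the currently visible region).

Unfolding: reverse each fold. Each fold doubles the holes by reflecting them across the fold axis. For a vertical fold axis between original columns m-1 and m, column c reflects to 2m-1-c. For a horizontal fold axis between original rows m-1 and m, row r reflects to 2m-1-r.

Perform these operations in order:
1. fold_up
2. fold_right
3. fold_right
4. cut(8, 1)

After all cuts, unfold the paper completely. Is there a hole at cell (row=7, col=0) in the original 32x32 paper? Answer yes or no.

Op 1 fold_up: fold axis h@16; visible region now rows[0,16) x cols[0,32) = 16x32
Op 2 fold_right: fold axis v@16; visible region now rows[0,16) x cols[16,32) = 16x16
Op 3 fold_right: fold axis v@24; visible region now rows[0,16) x cols[24,32) = 16x8
Op 4 cut(8, 1): punch at orig (8,25); cuts so far [(8, 25)]; region rows[0,16) x cols[24,32) = 16x8
Unfold 1 (reflect across v@24): 2 holes -> [(8, 22), (8, 25)]
Unfold 2 (reflect across v@16): 4 holes -> [(8, 6), (8, 9), (8, 22), (8, 25)]
Unfold 3 (reflect across h@16): 8 holes -> [(8, 6), (8, 9), (8, 22), (8, 25), (23, 6), (23, 9), (23, 22), (23, 25)]
Holes: [(8, 6), (8, 9), (8, 22), (8, 25), (23, 6), (23, 9), (23, 22), (23, 25)]

Answer: no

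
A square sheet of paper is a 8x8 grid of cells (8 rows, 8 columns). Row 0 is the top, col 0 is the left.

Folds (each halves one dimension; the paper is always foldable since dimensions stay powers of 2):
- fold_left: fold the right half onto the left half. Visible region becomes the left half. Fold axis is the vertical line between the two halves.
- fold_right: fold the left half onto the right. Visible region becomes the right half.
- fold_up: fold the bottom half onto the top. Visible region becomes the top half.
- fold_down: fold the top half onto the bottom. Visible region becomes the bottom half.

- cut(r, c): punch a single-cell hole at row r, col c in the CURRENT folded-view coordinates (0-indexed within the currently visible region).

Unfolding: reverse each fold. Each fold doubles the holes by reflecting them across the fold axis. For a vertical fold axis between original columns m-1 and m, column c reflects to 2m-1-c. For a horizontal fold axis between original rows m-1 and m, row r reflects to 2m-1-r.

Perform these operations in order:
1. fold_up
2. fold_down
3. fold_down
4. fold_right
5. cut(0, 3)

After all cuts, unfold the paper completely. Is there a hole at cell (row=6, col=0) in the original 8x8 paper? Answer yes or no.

Op 1 fold_up: fold axis h@4; visible region now rows[0,4) x cols[0,8) = 4x8
Op 2 fold_down: fold axis h@2; visible region now rows[2,4) x cols[0,8) = 2x8
Op 3 fold_down: fold axis h@3; visible region now rows[3,4) x cols[0,8) = 1x8
Op 4 fold_right: fold axis v@4; visible region now rows[3,4) x cols[4,8) = 1x4
Op 5 cut(0, 3): punch at orig (3,7); cuts so far [(3, 7)]; region rows[3,4) x cols[4,8) = 1x4
Unfold 1 (reflect across v@4): 2 holes -> [(3, 0), (3, 7)]
Unfold 2 (reflect across h@3): 4 holes -> [(2, 0), (2, 7), (3, 0), (3, 7)]
Unfold 3 (reflect across h@2): 8 holes -> [(0, 0), (0, 7), (1, 0), (1, 7), (2, 0), (2, 7), (3, 0), (3, 7)]
Unfold 4 (reflect across h@4): 16 holes -> [(0, 0), (0, 7), (1, 0), (1, 7), (2, 0), (2, 7), (3, 0), (3, 7), (4, 0), (4, 7), (5, 0), (5, 7), (6, 0), (6, 7), (7, 0), (7, 7)]
Holes: [(0, 0), (0, 7), (1, 0), (1, 7), (2, 0), (2, 7), (3, 0), (3, 7), (4, 0), (4, 7), (5, 0), (5, 7), (6, 0), (6, 7), (7, 0), (7, 7)]

Answer: yes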